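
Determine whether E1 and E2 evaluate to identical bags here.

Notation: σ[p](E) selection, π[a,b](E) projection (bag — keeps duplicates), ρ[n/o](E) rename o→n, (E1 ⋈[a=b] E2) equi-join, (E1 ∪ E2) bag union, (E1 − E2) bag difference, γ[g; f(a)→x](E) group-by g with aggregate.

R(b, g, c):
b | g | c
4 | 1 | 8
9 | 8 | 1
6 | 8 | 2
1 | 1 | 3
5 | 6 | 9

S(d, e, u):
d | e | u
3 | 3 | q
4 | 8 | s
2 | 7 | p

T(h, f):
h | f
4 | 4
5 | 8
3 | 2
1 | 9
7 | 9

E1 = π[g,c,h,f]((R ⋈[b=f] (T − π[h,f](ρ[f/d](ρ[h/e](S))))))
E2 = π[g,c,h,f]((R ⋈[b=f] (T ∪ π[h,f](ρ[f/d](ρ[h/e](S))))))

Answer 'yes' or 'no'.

E1 per-node cardinality:
  R → 5
  T → 5
  S → 3
  ρ[h/e](S) → 3
  ρ[f/d](ρ[h/e](S)) → 3
  π[h,f](ρ[f/d](ρ[h/e](S))) → 3
  (T − π[h,f](ρ[f/d](ρ[h/e](S)))) → 5
  (R ⋈[b=f] (T − π[h,f](ρ[f/d](ρ[h/e](S))))) → 3
  π[g,c,h,f]((R ⋈[b=f] (T − π[h,f](ρ[f/d](ρ[h/e](S)))))) → 3
E2 per-node cardinality:
  R → 5
  T → 5
  S → 3
  ρ[h/e](S) → 3
  ρ[f/d](ρ[h/e](S)) → 3
  π[h,f](ρ[f/d](ρ[h/e](S))) → 3
  (T ∪ π[h,f](ρ[f/d](ρ[h/e](S)))) → 8
  (R ⋈[b=f] (T ∪ π[h,f](ρ[f/d](ρ[h/e](S))))) → 4
  π[g,c,h,f]((R ⋈[b=f] (T ∪ π[h,f](ρ[f/d](ρ[h/e](S)))))) → 4

E1 result:
g | c | h | f
1 | 8 | 4 | 4
8 | 1 | 1 | 9
8 | 1 | 7 | 9
E2 result:
g | c | h | f
1 | 8 | 4 | 4
1 | 8 | 8 | 4
8 | 1 | 1 | 9
8 | 1 | 7 | 9
Witness: (1, 8, 8, 4) appears 0× in E1 but 1× in E2.

no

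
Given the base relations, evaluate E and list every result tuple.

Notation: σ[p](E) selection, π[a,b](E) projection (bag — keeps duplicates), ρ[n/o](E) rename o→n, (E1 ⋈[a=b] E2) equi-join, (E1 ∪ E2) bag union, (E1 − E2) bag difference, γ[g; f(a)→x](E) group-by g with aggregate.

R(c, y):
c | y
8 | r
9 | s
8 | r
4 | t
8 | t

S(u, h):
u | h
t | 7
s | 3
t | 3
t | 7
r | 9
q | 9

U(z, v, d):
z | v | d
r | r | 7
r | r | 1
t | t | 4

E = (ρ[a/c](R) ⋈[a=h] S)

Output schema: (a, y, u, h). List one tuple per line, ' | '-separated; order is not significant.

Subexpression sizes:
  R → 5
  ρ[a/c](R) → 5
  S → 6
  (ρ[a/c](R) ⋈[a=h] S) → 2

== RESULT ==
a | y | u | h
9 | s | q | 9
9 | s | r | 9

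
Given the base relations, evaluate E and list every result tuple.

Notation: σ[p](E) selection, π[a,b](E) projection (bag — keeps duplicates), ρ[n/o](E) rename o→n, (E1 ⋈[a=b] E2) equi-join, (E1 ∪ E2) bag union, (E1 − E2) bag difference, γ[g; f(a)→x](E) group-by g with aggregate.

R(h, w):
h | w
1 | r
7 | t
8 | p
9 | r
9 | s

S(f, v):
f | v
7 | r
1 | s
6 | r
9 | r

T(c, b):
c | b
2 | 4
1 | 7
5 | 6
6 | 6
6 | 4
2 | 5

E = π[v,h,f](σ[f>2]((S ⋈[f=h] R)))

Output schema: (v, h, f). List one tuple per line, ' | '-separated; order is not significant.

Row counts bottom-up:
  S → 4
  R → 5
  (S ⋈[f=h] R) → 4
  σ[f>2]((S ⋈[f=h] R)) → 3
  π[v,h,f](σ[f>2]((S ⋈[f=h] R))) → 3

== RESULT ==
v | h | f
r | 7 | 7
r | 9 | 9
r | 9 | 9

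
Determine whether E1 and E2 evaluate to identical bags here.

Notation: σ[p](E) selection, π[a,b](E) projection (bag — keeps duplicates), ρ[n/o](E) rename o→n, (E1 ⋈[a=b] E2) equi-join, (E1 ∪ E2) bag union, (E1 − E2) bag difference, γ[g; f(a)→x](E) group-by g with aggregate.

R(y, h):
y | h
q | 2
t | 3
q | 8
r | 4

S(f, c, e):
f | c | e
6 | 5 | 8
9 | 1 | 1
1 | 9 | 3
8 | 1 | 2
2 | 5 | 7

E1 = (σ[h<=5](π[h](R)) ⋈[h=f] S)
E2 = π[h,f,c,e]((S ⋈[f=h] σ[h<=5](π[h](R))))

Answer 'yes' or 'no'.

E1 per-node cardinality:
  R → 4
  π[h](R) → 4
  σ[h<=5](π[h](R)) → 3
  S → 5
  (σ[h<=5](π[h](R)) ⋈[h=f] S) → 1
E2 per-node cardinality:
  S → 5
  R → 4
  π[h](R) → 4
  σ[h<=5](π[h](R)) → 3
  (S ⋈[f=h] σ[h<=5](π[h](R))) → 1
  π[h,f,c,e]((S ⋈[f=h] σ[h<=5](π[h](R)))) → 1

E1 and E2 produce the same multiset:
h | f | c | e
2 | 2 | 5 | 7

yes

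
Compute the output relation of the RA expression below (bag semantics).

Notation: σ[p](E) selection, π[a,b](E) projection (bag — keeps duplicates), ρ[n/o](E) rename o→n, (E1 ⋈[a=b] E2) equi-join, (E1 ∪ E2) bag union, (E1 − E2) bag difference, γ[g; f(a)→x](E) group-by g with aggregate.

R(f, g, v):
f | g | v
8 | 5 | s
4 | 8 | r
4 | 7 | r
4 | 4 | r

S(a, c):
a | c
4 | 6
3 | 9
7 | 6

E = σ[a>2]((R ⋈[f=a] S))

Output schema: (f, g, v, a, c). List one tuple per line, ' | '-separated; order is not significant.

Subexpression sizes:
  R → 4
  S → 3
  (R ⋈[f=a] S) → 3
  σ[a>2]((R ⋈[f=a] S)) → 3

== RESULT ==
f | g | v | a | c
4 | 4 | r | 4 | 6
4 | 7 | r | 4 | 6
4 | 8 | r | 4 | 6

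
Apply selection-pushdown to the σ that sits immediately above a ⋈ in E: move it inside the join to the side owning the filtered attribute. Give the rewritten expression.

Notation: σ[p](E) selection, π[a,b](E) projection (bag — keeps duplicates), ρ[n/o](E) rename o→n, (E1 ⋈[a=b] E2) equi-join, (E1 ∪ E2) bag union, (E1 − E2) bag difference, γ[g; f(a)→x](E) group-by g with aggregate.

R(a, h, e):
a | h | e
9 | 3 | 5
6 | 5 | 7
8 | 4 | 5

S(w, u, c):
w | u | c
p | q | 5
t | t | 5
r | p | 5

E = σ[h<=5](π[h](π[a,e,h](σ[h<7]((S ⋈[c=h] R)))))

σ filters on h, owned by the right side.
E' = σ[h<=5](π[h](π[a,e,h]((S ⋈[c=h] σ[h<7](R)))))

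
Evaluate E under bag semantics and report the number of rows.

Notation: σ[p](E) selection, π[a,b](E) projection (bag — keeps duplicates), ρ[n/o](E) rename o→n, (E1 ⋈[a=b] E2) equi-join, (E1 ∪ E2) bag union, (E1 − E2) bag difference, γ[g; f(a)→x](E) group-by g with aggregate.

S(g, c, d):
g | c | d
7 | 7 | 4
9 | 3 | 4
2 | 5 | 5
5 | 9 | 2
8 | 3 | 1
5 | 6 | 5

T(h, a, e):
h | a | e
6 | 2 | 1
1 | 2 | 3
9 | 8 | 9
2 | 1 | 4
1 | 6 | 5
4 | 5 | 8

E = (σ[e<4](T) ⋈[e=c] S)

Subexpression sizes:
  T → 6
  σ[e<4](T) → 2
  S → 6
  (σ[e<4](T) ⋈[e=c] S) → 2

|E| = 2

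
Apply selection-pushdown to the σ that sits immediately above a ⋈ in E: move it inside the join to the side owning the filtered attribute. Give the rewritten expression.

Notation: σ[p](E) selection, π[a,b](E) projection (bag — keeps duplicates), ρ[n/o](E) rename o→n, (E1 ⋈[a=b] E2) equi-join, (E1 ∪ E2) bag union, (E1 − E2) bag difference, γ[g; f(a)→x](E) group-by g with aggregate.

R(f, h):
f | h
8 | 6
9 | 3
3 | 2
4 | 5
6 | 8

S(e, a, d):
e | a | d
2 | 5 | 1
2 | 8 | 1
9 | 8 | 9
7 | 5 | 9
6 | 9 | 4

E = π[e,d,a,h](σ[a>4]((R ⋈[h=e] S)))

σ filters on a, owned by the right side.
E' = π[e,d,a,h]((R ⋈[h=e] σ[a>4](S)))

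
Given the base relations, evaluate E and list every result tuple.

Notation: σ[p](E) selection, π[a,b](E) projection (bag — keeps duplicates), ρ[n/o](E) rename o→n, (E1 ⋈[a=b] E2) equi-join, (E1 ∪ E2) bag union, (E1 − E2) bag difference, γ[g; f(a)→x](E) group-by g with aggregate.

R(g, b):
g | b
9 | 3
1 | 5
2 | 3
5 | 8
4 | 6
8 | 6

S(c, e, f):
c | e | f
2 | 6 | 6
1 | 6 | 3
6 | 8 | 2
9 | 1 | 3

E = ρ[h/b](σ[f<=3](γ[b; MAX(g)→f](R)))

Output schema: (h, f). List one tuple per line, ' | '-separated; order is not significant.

Subexpression sizes:
  R → 6
  γ[b; MAX(g)→f](R) → 4
  σ[f<=3](γ[b; MAX(g)→f](R)) → 1
  ρ[h/b](σ[f<=3](γ[b; MAX(g)→f](R))) → 1

== RESULT ==
h | f
5 | 1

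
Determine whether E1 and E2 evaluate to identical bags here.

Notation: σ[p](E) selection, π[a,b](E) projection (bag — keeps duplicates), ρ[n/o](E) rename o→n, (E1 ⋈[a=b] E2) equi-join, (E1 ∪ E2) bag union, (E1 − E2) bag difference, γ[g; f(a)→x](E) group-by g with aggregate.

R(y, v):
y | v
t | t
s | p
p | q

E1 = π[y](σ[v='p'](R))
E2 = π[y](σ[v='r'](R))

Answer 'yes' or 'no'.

E1 subexpression sizes:
  R → 3
  σ[v='p'](R) → 1
  π[y](σ[v='p'](R)) → 1
E2 subexpression sizes:
  R → 3
  σ[v='r'](R) → 0
  π[y](σ[v='r'](R)) → 0

E1 result:
y
s
E2 result:
y
(0 rows)
Witness: ('s',) appears 1× in E1 but 0× in E2.

no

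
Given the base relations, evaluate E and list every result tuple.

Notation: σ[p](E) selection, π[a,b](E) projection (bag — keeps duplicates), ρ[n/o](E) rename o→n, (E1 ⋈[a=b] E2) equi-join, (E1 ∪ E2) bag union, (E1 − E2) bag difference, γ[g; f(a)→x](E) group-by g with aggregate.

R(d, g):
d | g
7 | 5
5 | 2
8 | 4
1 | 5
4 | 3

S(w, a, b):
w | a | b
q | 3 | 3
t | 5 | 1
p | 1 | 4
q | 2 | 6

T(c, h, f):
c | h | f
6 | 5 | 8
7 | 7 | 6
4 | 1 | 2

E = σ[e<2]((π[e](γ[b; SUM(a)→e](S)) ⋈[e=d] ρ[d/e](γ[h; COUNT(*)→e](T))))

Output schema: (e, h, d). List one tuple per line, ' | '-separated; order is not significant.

Row counts bottom-up:
  S → 4
  γ[b; SUM(a)→e](S) → 4
  π[e](γ[b; SUM(a)→e](S)) → 4
  T → 3
  γ[h; COUNT(*)→e](T) → 3
  ρ[d/e](γ[h; COUNT(*)→e](T)) → 3
  (π[e](γ[b; SUM(a)→e](S)) ⋈[e=d] ρ[d/e](γ[h; COUNT(*)→e](T))) → 3
  σ[e<2]((π[e](γ[b; SUM(a)→e](S)) ⋈[e=d] ρ[d/e](γ[h; COUNT(*)→e](T)))) → 3

== RESULT ==
e | h | d
1 | 1 | 1
1 | 5 | 1
1 | 7 | 1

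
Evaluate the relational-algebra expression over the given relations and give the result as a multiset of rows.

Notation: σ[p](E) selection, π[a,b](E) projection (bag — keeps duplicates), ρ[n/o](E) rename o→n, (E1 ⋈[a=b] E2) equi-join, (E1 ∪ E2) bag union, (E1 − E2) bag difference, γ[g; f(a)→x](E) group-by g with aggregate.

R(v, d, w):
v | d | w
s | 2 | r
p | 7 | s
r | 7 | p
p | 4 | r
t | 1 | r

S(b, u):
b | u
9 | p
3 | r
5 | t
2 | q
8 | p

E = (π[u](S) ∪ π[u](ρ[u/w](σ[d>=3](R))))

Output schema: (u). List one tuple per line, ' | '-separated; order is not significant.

Per-node cardinality:
  S → 5
  π[u](S) → 5
  R → 5
  σ[d>=3](R) → 3
  ρ[u/w](σ[d>=3](R)) → 3
  π[u](ρ[u/w](σ[d>=3](R))) → 3
  (π[u](S) ∪ π[u](ρ[u/w](σ[d>=3](R)))) → 8

== RESULT ==
u
p
p
p
q
r
r
s
t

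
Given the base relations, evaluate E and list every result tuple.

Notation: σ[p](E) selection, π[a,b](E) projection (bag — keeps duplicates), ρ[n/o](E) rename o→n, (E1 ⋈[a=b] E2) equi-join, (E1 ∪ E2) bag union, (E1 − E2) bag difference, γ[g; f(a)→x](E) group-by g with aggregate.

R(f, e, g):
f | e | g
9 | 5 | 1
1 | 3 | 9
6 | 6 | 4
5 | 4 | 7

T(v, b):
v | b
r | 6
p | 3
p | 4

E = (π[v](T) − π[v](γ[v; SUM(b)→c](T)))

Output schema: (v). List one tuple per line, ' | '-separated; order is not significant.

Per-node cardinality:
  T → 3
  π[v](T) → 3
  T → 3
  γ[v; SUM(b)→c](T) → 2
  π[v](γ[v; SUM(b)→c](T)) → 2
  (π[v](T) − π[v](γ[v; SUM(b)→c](T))) → 1

== RESULT ==
v
p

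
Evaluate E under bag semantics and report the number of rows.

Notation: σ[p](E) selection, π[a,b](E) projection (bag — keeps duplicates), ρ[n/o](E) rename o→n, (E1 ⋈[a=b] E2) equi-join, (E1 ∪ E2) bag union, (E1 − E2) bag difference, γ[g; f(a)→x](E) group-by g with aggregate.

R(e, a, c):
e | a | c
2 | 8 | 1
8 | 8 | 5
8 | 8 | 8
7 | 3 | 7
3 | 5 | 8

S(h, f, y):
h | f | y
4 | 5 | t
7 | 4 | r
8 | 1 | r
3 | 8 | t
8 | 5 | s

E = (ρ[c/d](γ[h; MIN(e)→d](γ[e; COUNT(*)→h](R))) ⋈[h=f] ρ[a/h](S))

Subexpression sizes:
  R → 5
  γ[e; COUNT(*)→h](R) → 4
  γ[h; MIN(e)→d](γ[e; COUNT(*)→h](R)) → 2
  ρ[c/d](γ[h; MIN(e)→d](γ[e; COUNT(*)→h](R))) → 2
  S → 5
  ρ[a/h](S) → 5
  (ρ[c/d](γ[h; MIN(e)→d](γ[e; COUNT(*)→h](R))) ⋈[h=f] ρ[a/h](S)) → 1

|E| = 1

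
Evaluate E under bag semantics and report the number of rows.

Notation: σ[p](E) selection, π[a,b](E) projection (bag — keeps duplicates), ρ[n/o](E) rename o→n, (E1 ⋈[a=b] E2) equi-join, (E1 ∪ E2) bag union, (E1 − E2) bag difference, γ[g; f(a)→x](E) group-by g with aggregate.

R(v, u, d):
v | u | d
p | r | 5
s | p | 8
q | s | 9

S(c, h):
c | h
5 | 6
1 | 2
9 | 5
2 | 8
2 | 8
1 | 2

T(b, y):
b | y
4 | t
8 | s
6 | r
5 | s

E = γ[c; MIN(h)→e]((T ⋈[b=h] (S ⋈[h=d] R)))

Per-node cardinality:
  T → 4
  S → 6
  R → 3
  (S ⋈[h=d] R) → 3
  (T ⋈[b=h] (S ⋈[h=d] R)) → 3
  γ[c; MIN(h)→e]((T ⋈[b=h] (S ⋈[h=d] R))) → 2

|E| = 2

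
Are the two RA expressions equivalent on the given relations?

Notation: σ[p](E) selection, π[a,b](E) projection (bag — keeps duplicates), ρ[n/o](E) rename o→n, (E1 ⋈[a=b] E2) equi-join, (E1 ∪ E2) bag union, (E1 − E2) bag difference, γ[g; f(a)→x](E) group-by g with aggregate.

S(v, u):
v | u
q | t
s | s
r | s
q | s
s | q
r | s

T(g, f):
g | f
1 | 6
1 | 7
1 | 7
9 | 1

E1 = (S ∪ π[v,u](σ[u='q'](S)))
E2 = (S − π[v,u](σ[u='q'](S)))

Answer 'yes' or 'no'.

E1 per-node cardinality:
  S → 6
  S → 6
  σ[u='q'](S) → 1
  π[v,u](σ[u='q'](S)) → 1
  (S ∪ π[v,u](σ[u='q'](S))) → 7
E2 per-node cardinality:
  S → 6
  S → 6
  σ[u='q'](S) → 1
  π[v,u](σ[u='q'](S)) → 1
  (S − π[v,u](σ[u='q'](S))) → 5

E1 result:
v | u
q | s
q | t
r | s
r | s
s | q
s | q
s | s
E2 result:
v | u
q | s
q | t
r | s
r | s
s | s
Witness: ('s', 'q') appears 2× in E1 but 0× in E2.

no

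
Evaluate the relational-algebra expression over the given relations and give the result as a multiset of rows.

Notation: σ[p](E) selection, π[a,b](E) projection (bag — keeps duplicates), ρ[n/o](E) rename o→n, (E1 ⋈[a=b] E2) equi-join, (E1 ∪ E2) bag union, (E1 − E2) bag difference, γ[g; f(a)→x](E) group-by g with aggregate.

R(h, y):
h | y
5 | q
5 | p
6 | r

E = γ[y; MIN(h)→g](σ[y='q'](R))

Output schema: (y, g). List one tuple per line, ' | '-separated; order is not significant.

Subexpression sizes:
  R → 3
  σ[y='q'](R) → 1
  γ[y; MIN(h)→g](σ[y='q'](R)) → 1

== RESULT ==
y | g
q | 5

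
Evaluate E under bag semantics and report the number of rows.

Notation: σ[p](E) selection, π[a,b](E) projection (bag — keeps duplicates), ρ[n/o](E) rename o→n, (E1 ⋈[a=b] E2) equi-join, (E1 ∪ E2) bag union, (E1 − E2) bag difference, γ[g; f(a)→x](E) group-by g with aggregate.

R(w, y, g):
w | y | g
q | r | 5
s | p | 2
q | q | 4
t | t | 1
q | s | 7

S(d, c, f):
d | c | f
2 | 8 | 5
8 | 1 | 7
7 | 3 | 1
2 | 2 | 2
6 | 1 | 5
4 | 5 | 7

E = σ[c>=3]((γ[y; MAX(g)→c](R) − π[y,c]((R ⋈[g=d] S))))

Subexpression sizes:
  R → 5
  γ[y; MAX(g)→c](R) → 5
  R → 5
  S → 6
  (R ⋈[g=d] S) → 4
  π[y,c]((R ⋈[g=d] S)) → 4
  (γ[y; MAX(g)→c](R) − π[y,c]((R ⋈[g=d] S))) → 4
  σ[c>=3]((γ[y; MAX(g)→c](R) − π[y,c]((R ⋈[g=d] S)))) → 3

|E| = 3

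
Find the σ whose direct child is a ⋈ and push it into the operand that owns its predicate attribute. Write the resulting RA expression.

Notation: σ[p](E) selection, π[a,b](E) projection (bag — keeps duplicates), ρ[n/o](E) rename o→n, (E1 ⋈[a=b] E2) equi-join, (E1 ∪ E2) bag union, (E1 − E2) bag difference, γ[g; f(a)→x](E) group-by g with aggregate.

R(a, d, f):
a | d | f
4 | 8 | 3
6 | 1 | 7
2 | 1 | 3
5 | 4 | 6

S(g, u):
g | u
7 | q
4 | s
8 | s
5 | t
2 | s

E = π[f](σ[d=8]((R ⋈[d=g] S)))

σ filters on d, owned by the left side.
E' = π[f]((σ[d=8](R) ⋈[d=g] S))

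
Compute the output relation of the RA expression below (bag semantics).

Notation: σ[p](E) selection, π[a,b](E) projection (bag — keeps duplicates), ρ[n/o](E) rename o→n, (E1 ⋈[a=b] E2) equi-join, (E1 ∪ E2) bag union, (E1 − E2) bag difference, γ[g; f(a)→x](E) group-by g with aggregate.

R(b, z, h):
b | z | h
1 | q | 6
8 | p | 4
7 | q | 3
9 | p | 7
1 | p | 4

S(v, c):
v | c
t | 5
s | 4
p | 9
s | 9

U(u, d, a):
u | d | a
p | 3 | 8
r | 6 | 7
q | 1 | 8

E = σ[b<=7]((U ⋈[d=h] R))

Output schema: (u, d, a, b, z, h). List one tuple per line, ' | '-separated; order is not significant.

Per-node cardinality:
  U → 3
  R → 5
  (U ⋈[d=h] R) → 2
  σ[b<=7]((U ⋈[d=h] R)) → 2

== RESULT ==
u | d | a | b | z | h
p | 3 | 8 | 7 | q | 3
r | 6 | 7 | 1 | q | 6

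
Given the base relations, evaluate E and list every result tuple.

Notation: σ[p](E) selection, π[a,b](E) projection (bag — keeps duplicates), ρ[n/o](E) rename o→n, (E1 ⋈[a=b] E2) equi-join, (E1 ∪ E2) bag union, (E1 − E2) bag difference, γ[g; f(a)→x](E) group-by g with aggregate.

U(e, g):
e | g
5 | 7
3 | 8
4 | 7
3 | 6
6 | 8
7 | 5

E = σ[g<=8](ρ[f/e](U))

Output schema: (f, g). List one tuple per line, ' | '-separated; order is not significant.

Per-node cardinality:
  U → 6
  ρ[f/e](U) → 6
  σ[g<=8](ρ[f/e](U)) → 6

== RESULT ==
f | g
3 | 6
3 | 8
4 | 7
5 | 7
6 | 8
7 | 5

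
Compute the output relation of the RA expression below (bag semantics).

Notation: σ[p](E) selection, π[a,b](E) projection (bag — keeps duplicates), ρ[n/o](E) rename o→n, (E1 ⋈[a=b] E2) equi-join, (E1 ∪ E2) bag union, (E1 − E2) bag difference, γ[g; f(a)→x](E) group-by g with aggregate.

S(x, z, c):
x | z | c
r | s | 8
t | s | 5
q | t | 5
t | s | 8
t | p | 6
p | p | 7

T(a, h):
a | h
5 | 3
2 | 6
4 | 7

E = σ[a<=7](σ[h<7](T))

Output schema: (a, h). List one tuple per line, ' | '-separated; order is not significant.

Stepwise |·|:
  T → 3
  σ[h<7](T) → 2
  σ[a<=7](σ[h<7](T)) → 2

== RESULT ==
a | h
2 | 6
5 | 3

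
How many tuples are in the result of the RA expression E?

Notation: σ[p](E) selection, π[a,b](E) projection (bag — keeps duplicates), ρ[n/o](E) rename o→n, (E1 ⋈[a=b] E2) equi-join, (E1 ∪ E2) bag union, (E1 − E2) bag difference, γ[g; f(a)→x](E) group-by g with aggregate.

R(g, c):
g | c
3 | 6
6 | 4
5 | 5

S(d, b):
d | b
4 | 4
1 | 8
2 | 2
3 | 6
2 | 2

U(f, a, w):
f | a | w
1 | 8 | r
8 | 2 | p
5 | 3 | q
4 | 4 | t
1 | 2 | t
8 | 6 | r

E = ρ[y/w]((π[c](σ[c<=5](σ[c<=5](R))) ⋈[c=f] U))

Per-node cardinality:
  R → 3
  σ[c<=5](R) → 2
  σ[c<=5](σ[c<=5](R)) → 2
  π[c](σ[c<=5](σ[c<=5](R))) → 2
  U → 6
  (π[c](σ[c<=5](σ[c<=5](R))) ⋈[c=f] U) → 2
  ρ[y/w]((π[c](σ[c<=5](σ[c<=5](R))) ⋈[c=f] U)) → 2

|E| = 2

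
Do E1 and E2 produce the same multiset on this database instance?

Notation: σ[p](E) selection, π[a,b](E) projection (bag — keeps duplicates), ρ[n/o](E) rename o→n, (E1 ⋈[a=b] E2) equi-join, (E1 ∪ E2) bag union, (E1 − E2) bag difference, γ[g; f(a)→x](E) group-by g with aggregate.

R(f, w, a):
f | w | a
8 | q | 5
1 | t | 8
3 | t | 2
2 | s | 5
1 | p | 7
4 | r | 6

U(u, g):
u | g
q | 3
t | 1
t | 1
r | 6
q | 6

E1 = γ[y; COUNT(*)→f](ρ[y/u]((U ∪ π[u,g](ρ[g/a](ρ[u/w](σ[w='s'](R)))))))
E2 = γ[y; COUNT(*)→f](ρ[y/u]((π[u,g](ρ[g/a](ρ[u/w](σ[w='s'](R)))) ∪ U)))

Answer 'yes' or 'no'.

E1 row counts bottom-up:
  U → 5
  R → 6
  σ[w='s'](R) → 1
  ρ[u/w](σ[w='s'](R)) → 1
  ρ[g/a](ρ[u/w](σ[w='s'](R))) → 1
  π[u,g](ρ[g/a](ρ[u/w](σ[w='s'](R)))) → 1
  (U ∪ π[u,g](ρ[g/a](ρ[u/w](σ[w='s'](R))))) → 6
  ρ[y/u]((U ∪ π[u,g](ρ[g/a](ρ[u/w](σ[w='s'](R)))))) → 6
  γ[y; COUNT(*)→f](ρ[y/u]((U ∪ π[u,g](ρ[g/a](ρ[u/w](σ[w='s'](R))))))) → 4
E2 row counts bottom-up:
  R → 6
  σ[w='s'](R) → 1
  ρ[u/w](σ[w='s'](R)) → 1
  ρ[g/a](ρ[u/w](σ[w='s'](R))) → 1
  π[u,g](ρ[g/a](ρ[u/w](σ[w='s'](R)))) → 1
  U → 5
  (π[u,g](ρ[g/a](ρ[u/w](σ[w='s'](R)))) ∪ U) → 6
  ρ[y/u]((π[u,g](ρ[g/a](ρ[u/w](σ[w='s'](R)))) ∪ U)) → 6
  γ[y; COUNT(*)→f](ρ[y/u]((π[u,g](ρ[g/a](ρ[u/w](σ[w='s'](R)))) ∪ U))) → 4

E1 and E2 produce the same multiset:
y | f
q | 2
r | 1
s | 1
t | 2

yes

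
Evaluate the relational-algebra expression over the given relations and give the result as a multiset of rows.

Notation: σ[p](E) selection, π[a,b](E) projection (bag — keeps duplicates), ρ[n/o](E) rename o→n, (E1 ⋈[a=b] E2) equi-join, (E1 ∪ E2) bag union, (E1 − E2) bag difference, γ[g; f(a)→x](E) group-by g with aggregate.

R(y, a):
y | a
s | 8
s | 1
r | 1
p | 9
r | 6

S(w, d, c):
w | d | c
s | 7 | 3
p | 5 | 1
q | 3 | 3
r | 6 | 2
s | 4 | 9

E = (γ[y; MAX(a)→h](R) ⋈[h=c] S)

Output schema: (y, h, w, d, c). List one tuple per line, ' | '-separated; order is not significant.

Row counts bottom-up:
  R → 5
  γ[y; MAX(a)→h](R) → 3
  S → 5
  (γ[y; MAX(a)→h](R) ⋈[h=c] S) → 1

== RESULT ==
y | h | w | d | c
p | 9 | s | 4 | 9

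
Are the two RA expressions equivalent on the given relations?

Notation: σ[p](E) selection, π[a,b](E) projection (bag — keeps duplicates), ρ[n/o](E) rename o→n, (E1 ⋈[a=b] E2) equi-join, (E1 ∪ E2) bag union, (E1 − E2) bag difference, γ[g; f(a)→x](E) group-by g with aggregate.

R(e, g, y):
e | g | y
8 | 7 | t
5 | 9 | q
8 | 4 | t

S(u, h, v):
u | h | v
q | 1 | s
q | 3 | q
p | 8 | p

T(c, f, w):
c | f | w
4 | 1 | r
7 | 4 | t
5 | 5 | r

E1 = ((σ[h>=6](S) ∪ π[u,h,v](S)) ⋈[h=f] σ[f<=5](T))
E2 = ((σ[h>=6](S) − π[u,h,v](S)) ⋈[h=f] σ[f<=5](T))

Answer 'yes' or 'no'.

E1 subexpression sizes:
  S → 3
  σ[h>=6](S) → 1
  S → 3
  π[u,h,v](S) → 3
  (σ[h>=6](S) ∪ π[u,h,v](S)) → 4
  T → 3
  σ[f<=5](T) → 3
  ((σ[h>=6](S) ∪ π[u,h,v](S)) ⋈[h=f] σ[f<=5](T)) → 1
E2 subexpression sizes:
  S → 3
  σ[h>=6](S) → 1
  S → 3
  π[u,h,v](S) → 3
  (σ[h>=6](S) − π[u,h,v](S)) → 0
  T → 3
  σ[f<=5](T) → 3
  ((σ[h>=6](S) − π[u,h,v](S)) ⋈[h=f] σ[f<=5](T)) → 0

E1 result:
u | h | v | c | f | w
q | 1 | s | 4 | 1 | r
E2 result:
u | h | v | c | f | w
(0 rows)
Witness: ('q', 1, 's', 4, 1, 'r') appears 1× in E1 but 0× in E2.

no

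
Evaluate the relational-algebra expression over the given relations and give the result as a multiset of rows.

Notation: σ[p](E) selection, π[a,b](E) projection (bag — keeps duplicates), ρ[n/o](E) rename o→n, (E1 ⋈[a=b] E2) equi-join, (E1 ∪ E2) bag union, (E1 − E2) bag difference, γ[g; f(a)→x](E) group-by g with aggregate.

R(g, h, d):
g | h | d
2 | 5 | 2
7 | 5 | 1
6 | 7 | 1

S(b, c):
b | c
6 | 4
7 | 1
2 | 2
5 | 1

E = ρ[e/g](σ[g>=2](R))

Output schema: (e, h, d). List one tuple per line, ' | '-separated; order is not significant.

Per-node cardinality:
  R → 3
  σ[g>=2](R) → 3
  ρ[e/g](σ[g>=2](R)) → 3

== RESULT ==
e | h | d
2 | 5 | 2
6 | 7 | 1
7 | 5 | 1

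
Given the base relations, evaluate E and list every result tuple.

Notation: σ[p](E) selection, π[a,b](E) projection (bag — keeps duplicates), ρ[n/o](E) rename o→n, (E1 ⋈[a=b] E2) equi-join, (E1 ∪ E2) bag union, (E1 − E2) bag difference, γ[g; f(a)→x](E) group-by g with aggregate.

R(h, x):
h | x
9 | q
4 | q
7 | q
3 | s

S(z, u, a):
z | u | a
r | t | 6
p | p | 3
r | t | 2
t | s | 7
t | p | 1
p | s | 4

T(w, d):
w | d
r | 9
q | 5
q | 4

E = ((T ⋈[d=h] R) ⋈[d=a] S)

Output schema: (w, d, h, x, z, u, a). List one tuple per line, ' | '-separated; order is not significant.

Row counts bottom-up:
  T → 3
  R → 4
  (T ⋈[d=h] R) → 2
  S → 6
  ((T ⋈[d=h] R) ⋈[d=a] S) → 1

== RESULT ==
w | d | h | x | z | u | a
q | 4 | 4 | q | p | s | 4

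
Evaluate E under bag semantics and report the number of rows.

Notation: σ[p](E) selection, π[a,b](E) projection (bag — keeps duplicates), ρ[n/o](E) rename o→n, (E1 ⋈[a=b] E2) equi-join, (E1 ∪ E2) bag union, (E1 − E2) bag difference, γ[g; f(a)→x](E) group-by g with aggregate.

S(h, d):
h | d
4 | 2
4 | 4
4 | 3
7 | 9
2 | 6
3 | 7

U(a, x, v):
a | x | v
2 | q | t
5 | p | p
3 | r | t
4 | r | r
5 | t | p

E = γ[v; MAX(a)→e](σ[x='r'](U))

Stepwise |·|:
  U → 5
  σ[x='r'](U) → 2
  γ[v; MAX(a)→e](σ[x='r'](U)) → 2

|E| = 2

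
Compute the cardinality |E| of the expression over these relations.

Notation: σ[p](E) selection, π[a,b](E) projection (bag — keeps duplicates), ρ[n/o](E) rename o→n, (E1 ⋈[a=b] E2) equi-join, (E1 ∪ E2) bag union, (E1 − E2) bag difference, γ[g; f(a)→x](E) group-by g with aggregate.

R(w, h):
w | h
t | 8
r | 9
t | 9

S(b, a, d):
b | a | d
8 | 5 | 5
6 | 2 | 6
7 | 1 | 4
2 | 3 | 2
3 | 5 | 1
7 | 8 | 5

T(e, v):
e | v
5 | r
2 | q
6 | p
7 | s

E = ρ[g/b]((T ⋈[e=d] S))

Row counts bottom-up:
  T → 4
  S → 6
  (T ⋈[e=d] S) → 4
  ρ[g/b]((T ⋈[e=d] S)) → 4

|E| = 4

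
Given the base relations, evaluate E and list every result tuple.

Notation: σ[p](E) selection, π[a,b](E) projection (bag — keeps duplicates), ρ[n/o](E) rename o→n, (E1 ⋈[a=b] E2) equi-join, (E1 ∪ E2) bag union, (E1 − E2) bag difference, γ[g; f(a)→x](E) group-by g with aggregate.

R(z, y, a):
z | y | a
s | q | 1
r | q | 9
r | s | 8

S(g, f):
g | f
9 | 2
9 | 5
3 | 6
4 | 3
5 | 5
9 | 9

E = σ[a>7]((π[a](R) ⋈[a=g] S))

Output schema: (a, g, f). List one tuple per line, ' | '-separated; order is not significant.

Subexpression sizes:
  R → 3
  π[a](R) → 3
  S → 6
  (π[a](R) ⋈[a=g] S) → 3
  σ[a>7]((π[a](R) ⋈[a=g] S)) → 3

== RESULT ==
a | g | f
9 | 9 | 2
9 | 9 | 5
9 | 9 | 9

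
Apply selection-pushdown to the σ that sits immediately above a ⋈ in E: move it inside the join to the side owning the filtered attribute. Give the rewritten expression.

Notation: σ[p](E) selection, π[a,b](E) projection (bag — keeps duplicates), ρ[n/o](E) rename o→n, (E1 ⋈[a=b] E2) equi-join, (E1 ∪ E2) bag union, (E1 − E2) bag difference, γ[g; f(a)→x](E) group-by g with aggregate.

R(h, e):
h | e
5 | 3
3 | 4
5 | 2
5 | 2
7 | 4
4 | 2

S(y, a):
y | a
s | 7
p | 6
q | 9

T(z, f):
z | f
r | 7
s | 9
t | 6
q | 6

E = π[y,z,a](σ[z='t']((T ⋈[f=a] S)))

σ filters on z, owned by the left side.
E' = π[y,z,a]((σ[z='t'](T) ⋈[f=a] S))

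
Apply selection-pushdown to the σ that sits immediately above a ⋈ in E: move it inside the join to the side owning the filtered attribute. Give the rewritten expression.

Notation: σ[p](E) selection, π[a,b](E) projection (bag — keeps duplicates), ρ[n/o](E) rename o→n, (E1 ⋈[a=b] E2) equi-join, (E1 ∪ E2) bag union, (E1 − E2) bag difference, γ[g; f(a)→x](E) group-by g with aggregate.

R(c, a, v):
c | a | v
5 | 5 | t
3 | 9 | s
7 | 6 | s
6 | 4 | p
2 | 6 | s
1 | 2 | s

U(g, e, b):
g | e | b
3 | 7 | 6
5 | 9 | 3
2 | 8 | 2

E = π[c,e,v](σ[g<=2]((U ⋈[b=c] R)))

σ filters on g, owned by the left side.
E' = π[c,e,v]((σ[g<=2](U) ⋈[b=c] R))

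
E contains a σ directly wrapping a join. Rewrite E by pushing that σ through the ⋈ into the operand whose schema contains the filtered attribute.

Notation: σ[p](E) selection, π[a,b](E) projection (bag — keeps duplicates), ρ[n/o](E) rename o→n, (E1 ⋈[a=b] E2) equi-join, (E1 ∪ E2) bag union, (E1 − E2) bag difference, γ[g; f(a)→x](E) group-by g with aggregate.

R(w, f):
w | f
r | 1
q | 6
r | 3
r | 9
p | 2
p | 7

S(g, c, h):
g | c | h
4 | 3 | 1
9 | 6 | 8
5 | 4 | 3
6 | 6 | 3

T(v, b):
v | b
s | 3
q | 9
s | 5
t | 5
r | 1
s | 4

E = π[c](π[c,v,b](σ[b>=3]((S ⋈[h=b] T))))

σ filters on b, owned by the right side.
E' = π[c](π[c,v,b]((S ⋈[h=b] σ[b>=3](T))))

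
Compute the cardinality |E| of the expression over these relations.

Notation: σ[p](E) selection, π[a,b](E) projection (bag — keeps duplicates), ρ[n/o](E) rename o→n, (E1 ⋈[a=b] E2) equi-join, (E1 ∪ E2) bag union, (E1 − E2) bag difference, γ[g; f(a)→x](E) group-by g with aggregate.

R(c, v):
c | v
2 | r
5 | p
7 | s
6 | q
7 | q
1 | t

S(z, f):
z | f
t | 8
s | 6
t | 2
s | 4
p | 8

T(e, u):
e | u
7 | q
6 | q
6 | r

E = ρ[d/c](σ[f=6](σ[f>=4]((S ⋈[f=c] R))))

Stepwise |·|:
  S → 5
  R → 6
  (S ⋈[f=c] R) → 2
  σ[f>=4]((S ⋈[f=c] R)) → 1
  σ[f=6](σ[f>=4]((S ⋈[f=c] R))) → 1
  ρ[d/c](σ[f=6](σ[f>=4]((S ⋈[f=c] R)))) → 1

|E| = 1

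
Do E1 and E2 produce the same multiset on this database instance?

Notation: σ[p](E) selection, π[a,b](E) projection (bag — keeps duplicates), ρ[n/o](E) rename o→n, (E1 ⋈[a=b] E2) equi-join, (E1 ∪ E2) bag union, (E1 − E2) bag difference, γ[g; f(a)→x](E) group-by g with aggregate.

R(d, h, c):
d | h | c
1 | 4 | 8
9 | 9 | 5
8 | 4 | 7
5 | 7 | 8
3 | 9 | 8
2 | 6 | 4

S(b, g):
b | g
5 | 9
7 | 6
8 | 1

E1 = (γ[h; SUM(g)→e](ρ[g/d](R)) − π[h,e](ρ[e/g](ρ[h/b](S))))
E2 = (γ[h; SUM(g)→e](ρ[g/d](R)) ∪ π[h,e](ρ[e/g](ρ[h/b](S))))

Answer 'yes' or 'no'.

E1 per-node cardinality:
  R → 6
  ρ[g/d](R) → 6
  γ[h; SUM(g)→e](ρ[g/d](R)) → 4
  S → 3
  ρ[h/b](S) → 3
  ρ[e/g](ρ[h/b](S)) → 3
  π[h,e](ρ[e/g](ρ[h/b](S))) → 3
  (γ[h; SUM(g)→e](ρ[g/d](R)) − π[h,e](ρ[e/g](ρ[h/b](S)))) → 4
E2 per-node cardinality:
  R → 6
  ρ[g/d](R) → 6
  γ[h; SUM(g)→e](ρ[g/d](R)) → 4
  S → 3
  ρ[h/b](S) → 3
  ρ[e/g](ρ[h/b](S)) → 3
  π[h,e](ρ[e/g](ρ[h/b](S))) → 3
  (γ[h; SUM(g)→e](ρ[g/d](R)) ∪ π[h,e](ρ[e/g](ρ[h/b](S)))) → 7

E1 result:
h | e
4 | 9
6 | 2
7 | 5
9 | 12
E2 result:
h | e
4 | 9
5 | 9
6 | 2
7 | 5
7 | 6
8 | 1
9 | 12
Witness: (8, 1) appears 0× in E1 but 1× in E2.

no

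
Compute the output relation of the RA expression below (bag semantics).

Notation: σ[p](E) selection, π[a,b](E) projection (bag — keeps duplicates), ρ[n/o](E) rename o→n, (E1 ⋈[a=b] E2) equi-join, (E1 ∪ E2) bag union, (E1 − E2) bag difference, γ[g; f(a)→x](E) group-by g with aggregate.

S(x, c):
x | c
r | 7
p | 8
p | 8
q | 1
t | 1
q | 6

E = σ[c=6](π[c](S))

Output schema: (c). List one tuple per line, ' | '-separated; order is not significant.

Per-node cardinality:
  S → 6
  π[c](S) → 6
  σ[c=6](π[c](S)) → 1

== RESULT ==
c
6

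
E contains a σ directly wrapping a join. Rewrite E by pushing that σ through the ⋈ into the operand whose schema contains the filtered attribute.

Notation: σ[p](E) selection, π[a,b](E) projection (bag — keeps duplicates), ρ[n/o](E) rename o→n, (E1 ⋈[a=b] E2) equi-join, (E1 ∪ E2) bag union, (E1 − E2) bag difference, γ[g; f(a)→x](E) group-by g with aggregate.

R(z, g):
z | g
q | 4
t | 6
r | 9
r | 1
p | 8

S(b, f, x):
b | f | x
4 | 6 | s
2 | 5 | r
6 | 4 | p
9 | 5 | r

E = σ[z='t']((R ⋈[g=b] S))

σ filters on z, owned by the left side.
E' = (σ[z='t'](R) ⋈[g=b] S)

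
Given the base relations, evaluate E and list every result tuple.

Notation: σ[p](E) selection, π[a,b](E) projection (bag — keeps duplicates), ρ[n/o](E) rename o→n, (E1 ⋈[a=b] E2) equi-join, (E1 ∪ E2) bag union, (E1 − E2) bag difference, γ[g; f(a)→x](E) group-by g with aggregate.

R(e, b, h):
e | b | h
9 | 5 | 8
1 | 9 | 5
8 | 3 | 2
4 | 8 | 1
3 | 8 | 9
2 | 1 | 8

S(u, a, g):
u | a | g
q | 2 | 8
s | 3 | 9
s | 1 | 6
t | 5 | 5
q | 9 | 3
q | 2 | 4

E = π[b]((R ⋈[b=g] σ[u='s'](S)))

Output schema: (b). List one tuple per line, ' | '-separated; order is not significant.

Row counts bottom-up:
  R → 6
  S → 6
  σ[u='s'](S) → 2
  (R ⋈[b=g] σ[u='s'](S)) → 1
  π[b]((R ⋈[b=g] σ[u='s'](S))) → 1

== RESULT ==
b
9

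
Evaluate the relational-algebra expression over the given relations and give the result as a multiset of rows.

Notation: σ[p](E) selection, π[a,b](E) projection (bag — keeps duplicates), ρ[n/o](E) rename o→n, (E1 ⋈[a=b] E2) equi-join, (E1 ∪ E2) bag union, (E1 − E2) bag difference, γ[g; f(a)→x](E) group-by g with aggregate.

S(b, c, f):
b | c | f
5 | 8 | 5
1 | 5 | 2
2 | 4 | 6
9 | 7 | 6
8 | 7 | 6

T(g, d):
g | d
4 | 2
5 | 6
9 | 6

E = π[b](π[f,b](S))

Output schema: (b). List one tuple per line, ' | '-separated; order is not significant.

Per-node cardinality:
  S → 5
  π[f,b](S) → 5
  π[b](π[f,b](S)) → 5

== RESULT ==
b
1
2
5
8
9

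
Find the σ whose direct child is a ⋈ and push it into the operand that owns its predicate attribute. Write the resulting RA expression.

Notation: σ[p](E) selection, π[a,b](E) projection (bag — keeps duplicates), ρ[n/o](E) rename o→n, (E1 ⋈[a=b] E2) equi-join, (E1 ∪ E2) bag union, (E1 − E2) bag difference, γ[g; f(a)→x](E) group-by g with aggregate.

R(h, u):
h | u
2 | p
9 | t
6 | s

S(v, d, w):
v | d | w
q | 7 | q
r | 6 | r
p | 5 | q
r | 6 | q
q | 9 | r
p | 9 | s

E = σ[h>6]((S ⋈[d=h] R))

σ filters on h, owned by the right side.
E' = (S ⋈[d=h] σ[h>6](R))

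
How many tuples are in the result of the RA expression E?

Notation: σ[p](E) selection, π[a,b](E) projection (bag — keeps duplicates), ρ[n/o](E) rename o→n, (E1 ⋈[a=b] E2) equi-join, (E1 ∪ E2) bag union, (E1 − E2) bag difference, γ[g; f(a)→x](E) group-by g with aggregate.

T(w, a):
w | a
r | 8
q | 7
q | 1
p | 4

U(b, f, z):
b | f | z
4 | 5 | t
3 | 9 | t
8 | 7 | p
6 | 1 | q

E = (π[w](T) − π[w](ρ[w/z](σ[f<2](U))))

Row counts bottom-up:
  T → 4
  π[w](T) → 4
  U → 4
  σ[f<2](U) → 1
  ρ[w/z](σ[f<2](U)) → 1
  π[w](ρ[w/z](σ[f<2](U))) → 1
  (π[w](T) − π[w](ρ[w/z](σ[f<2](U)))) → 3

|E| = 3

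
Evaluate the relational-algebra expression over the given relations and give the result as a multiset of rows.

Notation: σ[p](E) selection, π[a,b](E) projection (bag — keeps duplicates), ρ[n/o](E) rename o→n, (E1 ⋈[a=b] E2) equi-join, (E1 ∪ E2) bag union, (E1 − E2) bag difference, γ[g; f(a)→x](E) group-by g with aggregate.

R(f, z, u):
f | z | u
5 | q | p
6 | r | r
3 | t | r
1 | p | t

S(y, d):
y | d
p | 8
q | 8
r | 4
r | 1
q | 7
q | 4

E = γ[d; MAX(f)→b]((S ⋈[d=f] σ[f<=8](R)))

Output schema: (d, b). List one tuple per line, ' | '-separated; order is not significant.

Row counts bottom-up:
  S → 6
  R → 4
  σ[f<=8](R) → 4
  (S ⋈[d=f] σ[f<=8](R)) → 1
  γ[d; MAX(f)→b]((S ⋈[d=f] σ[f<=8](R))) → 1

== RESULT ==
d | b
1 | 1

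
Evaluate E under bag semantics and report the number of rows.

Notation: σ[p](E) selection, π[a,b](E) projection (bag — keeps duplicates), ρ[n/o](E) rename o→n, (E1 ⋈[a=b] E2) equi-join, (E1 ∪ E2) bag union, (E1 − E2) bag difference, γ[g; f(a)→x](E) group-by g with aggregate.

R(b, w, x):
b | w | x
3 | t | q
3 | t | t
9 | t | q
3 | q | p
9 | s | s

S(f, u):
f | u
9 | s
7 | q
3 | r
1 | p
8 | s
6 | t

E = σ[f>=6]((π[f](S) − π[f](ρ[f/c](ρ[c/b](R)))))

Per-node cardinality:
  S → 6
  π[f](S) → 6
  R → 5
  ρ[c/b](R) → 5
  ρ[f/c](ρ[c/b](R)) → 5
  π[f](ρ[f/c](ρ[c/b](R))) → 5
  (π[f](S) − π[f](ρ[f/c](ρ[c/b](R)))) → 4
  σ[f>=6]((π[f](S) − π[f](ρ[f/c](ρ[c/b](R))))) → 3

|E| = 3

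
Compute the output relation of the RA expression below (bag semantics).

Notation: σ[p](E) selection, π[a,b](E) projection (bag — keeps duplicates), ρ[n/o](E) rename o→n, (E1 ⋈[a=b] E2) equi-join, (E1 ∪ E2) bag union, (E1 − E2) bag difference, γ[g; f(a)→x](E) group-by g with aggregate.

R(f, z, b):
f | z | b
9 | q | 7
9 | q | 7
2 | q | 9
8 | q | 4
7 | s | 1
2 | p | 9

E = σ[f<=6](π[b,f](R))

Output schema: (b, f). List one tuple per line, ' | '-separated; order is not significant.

Per-node cardinality:
  R → 6
  π[b,f](R) → 6
  σ[f<=6](π[b,f](R)) → 2

== RESULT ==
b | f
9 | 2
9 | 2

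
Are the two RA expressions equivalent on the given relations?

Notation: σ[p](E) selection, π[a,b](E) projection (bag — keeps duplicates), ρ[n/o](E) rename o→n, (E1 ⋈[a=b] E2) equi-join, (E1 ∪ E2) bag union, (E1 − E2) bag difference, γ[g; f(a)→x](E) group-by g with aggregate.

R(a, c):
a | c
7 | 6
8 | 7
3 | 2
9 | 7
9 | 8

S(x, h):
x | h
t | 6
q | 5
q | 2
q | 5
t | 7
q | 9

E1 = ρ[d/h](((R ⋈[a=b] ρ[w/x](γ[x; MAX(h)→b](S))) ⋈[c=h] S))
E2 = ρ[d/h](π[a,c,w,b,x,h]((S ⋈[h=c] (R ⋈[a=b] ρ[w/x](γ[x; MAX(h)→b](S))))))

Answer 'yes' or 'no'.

E1 subexpression sizes:
  R → 5
  S → 6
  γ[x; MAX(h)→b](S) → 2
  ρ[w/x](γ[x; MAX(h)→b](S)) → 2
  (R ⋈[a=b] ρ[w/x](γ[x; MAX(h)→b](S))) → 3
  S → 6
  ((R ⋈[a=b] ρ[w/x](γ[x; MAX(h)→b](S))) ⋈[c=h] S) → 2
  ρ[d/h](((R ⋈[a=b] ρ[w/x](γ[x; MAX(h)→b](S))) ⋈[c=h] S)) → 2
E2 subexpression sizes:
  S → 6
  R → 5
  S → 6
  γ[x; MAX(h)→b](S) → 2
  ρ[w/x](γ[x; MAX(h)→b](S)) → 2
  (R ⋈[a=b] ρ[w/x](γ[x; MAX(h)→b](S))) → 3
  (S ⋈[h=c] (R ⋈[a=b] ρ[w/x](γ[x; MAX(h)→b](S)))) → 2
  π[a,c,w,b,x,h]((S ⋈[h=c] (R ⋈[a=b] ρ[w/x](γ[x; MAX(h)→b](S))))) → 2
  ρ[d/h](π[a,c,w,b,x,h]((S ⋈[h=c] (R ⋈[a=b] ρ[w/x](γ[x; MAX(h)→b](S)))))) → 2

E1 and E2 produce the same multiset:
a | c | w | b | x | d
7 | 6 | t | 7 | t | 6
9 | 7 | q | 9 | t | 7

yes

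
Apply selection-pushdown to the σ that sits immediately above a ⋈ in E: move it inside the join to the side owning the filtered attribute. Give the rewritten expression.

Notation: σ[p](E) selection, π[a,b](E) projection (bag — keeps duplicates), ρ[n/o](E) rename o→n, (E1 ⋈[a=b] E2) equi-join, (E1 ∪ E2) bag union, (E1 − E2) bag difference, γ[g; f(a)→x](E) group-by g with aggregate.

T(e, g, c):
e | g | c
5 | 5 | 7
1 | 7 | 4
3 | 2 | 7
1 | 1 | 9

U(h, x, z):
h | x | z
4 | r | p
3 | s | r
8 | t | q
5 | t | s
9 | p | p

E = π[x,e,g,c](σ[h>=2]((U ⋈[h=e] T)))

σ filters on h, owned by the left side.
E' = π[x,e,g,c]((σ[h>=2](U) ⋈[h=e] T))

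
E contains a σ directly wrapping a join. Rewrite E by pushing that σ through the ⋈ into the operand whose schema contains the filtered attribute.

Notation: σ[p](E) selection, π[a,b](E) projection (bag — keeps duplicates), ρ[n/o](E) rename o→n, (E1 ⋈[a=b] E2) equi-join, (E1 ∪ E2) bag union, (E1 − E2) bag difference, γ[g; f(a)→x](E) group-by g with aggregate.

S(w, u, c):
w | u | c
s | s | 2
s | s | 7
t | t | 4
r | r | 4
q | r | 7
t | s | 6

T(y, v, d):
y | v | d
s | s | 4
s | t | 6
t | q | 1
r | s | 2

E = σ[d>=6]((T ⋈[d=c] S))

σ filters on d, owned by the left side.
E' = (σ[d>=6](T) ⋈[d=c] S)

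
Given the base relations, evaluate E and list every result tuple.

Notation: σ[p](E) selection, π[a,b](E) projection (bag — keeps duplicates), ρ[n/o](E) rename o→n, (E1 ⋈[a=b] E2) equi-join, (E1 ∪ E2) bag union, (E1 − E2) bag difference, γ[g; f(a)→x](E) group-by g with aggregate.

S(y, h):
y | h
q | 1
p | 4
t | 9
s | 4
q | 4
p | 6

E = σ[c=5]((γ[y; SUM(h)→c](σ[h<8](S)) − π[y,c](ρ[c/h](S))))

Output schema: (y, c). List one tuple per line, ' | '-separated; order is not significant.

Subexpression sizes:
  S → 6
  σ[h<8](S) → 5
  γ[y; SUM(h)→c](σ[h<8](S)) → 3
  S → 6
  ρ[c/h](S) → 6
  π[y,c](ρ[c/h](S)) → 6
  (γ[y; SUM(h)→c](σ[h<8](S)) − π[y,c](ρ[c/h](S))) → 2
  σ[c=5]((γ[y; SUM(h)→c](σ[h<8](S)) − π[y,c](ρ[c/h](S)))) → 1

== RESULT ==
y | c
q | 5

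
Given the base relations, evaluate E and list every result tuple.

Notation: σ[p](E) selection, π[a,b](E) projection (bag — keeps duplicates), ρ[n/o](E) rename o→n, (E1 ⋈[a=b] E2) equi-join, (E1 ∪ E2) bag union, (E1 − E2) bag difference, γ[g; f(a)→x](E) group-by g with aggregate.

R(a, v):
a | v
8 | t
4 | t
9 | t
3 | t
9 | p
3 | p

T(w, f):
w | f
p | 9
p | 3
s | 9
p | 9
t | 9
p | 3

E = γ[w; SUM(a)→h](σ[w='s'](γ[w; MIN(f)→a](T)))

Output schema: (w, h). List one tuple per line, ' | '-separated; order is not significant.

Subexpression sizes:
  T → 6
  γ[w; MIN(f)→a](T) → 3
  σ[w='s'](γ[w; MIN(f)→a](T)) → 1
  γ[w; SUM(a)→h](σ[w='s'](γ[w; MIN(f)→a](T))) → 1

== RESULT ==
w | h
s | 9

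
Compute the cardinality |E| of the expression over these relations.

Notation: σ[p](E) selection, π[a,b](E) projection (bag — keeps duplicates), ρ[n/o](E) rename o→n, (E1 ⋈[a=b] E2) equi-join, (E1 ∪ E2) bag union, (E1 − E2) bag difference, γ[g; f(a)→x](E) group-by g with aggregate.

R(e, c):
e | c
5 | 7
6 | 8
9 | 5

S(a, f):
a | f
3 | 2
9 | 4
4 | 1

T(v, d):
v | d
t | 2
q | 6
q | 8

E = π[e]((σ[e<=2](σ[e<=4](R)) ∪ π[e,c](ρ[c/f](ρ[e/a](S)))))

Subexpression sizes:
  R → 3
  σ[e<=4](R) → 0
  σ[e<=2](σ[e<=4](R)) → 0
  S → 3
  ρ[e/a](S) → 3
  ρ[c/f](ρ[e/a](S)) → 3
  π[e,c](ρ[c/f](ρ[e/a](S))) → 3
  (σ[e<=2](σ[e<=4](R)) ∪ π[e,c](ρ[c/f](ρ[e/a](S)))) → 3
  π[e]((σ[e<=2](σ[e<=4](R)) ∪ π[e,c](ρ[c/f](ρ[e/a](S))))) → 3

|E| = 3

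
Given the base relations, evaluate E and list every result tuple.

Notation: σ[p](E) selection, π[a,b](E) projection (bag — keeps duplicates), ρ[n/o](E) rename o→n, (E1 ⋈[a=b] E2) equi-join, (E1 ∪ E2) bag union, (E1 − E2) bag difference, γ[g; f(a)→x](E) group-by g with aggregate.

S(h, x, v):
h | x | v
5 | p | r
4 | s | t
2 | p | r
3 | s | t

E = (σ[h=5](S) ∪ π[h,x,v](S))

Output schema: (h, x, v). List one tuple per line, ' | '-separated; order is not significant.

Per-node cardinality:
  S → 4
  σ[h=5](S) → 1
  S → 4
  π[h,x,v](S) → 4
  (σ[h=5](S) ∪ π[h,x,v](S)) → 5

== RESULT ==
h | x | v
2 | p | r
3 | s | t
4 | s | t
5 | p | r
5 | p | r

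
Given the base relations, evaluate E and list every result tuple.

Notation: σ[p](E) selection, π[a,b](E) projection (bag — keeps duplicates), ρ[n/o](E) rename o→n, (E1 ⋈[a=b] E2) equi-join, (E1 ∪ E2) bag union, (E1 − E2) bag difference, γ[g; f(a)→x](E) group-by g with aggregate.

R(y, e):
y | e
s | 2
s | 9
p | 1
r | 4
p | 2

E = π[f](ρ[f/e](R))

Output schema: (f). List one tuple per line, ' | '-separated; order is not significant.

Per-node cardinality:
  R → 5
  ρ[f/e](R) → 5
  π[f](ρ[f/e](R)) → 5

== RESULT ==
f
1
2
2
4
9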